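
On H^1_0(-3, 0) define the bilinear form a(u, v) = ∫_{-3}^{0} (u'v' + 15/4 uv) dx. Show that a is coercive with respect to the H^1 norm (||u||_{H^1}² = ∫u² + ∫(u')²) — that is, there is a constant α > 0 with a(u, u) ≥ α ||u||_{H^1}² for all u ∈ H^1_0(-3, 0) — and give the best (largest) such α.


α = 1

Coercivity of a(·,·) on H^1_0(-3, 0) means a(u, u) ≥ α ||u||_{H^1}² for every u ∈ H^1_0.
The interval has length L = 3, and Poincaré/coercivity depend only on L. Here a(u, u) = ∫(u')² + (15/4)·∫u².
Here c = 15/4 ≥ 1, so a(u,u) = ∫(u')² + c∫u² ≥ ∫(u')² + ∫u² = ||u||_{H^1}², i.e. α = 1 works. No larger α is possible: a(u,u) ≥ α||u||_{H^1}² means (1−α)∫(u')² ≥ (α−c)∫u², and for the modes u_n = sin(nπ(x−x₀)/L) (x₀ the left endpoint) one has ∫u_n²/∫(u_n')² = (L/(nπ))² → 0, so a(u_n,u_n)/||u_n||_{H^1}² → 1. Hence the optimal constant is α = 1.
Therefore α = 1.


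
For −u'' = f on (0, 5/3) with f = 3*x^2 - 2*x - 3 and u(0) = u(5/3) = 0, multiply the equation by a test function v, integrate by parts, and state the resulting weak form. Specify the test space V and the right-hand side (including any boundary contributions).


V = H^1_0(0, 5/3) (so v(0) = v(5/3) = 0); weak form: ∫_0^5/3 u'v' dx = ∫_0^5/3 (3*x^2 - 2*x - 3) v dx for all v ∈ V.

Multiply both sides by a test function v and integrate from 0 to 5/3:
  ∫_0^5/3 −u''(x) v(x) dx = ∫_0^5/3 f(x) v(x) dx.
Integrate the LHS by parts once:
  ∫_0^5/3 −u'' v dx = −[u'(x) v(x)]_0^5/3 + ∫_0^5/3 u'(x) v'(x) dx.
Thus ∫_0^5/3 u'(x) v'(x) dx = ∫_0^5/3 f(x) v(x) dx + [u'(x) v(x)]_0^5/3.
Choose V so that boundary terms are either known or forced to vanish.
u is Dirichlet: u(0) = u(5/3) = 0. Let V = H^1_0(0, 5/3); then v(0) = v(5/3) = 0, and [u' v]_0^5/3 = 0.
Weak formulation: find u (satisfying any essential BC) such that ∫_0^5/3 u'(x) v'(x) dx = ∫_0^5/3 f v dx for all v ∈ V.
Substituting f(x) = 3*x^2 - 2*x - 3, the right-hand side is ∫_0^5/3 (3*x^2 - 2*x - 3) v dx.


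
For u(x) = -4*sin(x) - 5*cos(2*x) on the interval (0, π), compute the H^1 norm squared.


||u||_{H^1(0,π)}^2 = -400/3 + 157*π/2

u'(x) = 10*sin(2*x) - 4*cos(x).
Expand u² and (u')² and integrate term by term on (0, π), using: for integers n ≥ 1, ∫_0^π sin²(nx) dx = ∫_0^π cos²(nx) dx = π/2; for n ≠ n', ∫_0^π sin(nx)sin(n'x) dx = ∫_0^π cos(nx)cos(n'x) dx = 0; and by product-to-sum, ∫_0^π sin(nx)cos(n'x) dx = ½∫_0^π [sin((n+n')x) + sin((n−n')x)] dx, which is 0 when n+n' is even and 2n/(n²−n'²) when n+n' is odd (it need not vanish on (0, π)).
  u² squared terms: (-5)²·∫cos(2x)² dx = 25·π/2 = 25*π/2;  (-4)²·∫sin(x)² dx = 16·π/2 = 8*π.
  u² cross terms: 2·(-5)·(-4)·∫cos(2x)·sin(x) dx = 40·(-2/3) = -80/3.
  So ∫_0^π u² dx = 25*π/2 + 8*π − 80/3 = -80/3 + 41*π/2.
  (u')² squared terms: (-4)²·∫cos(x)² dx = 16·π/2 = 8*π;  (10)²·∫sin(2x)² dx = 100·π/2 = 50*π.
  (u')² cross terms: 2·(-4)·(10)·∫cos(x)·sin(2x) dx = -80·(4/3) = -320/3.
  So ∫_0^π (u')² dx = 8*π + 50*π − 320/3 = -320/3 + 58*π.
||u||_{H^1}^2 = (-80/3 + 41*π/2) + (-320/3 + 58*π) = -400/3 + 157*π/2.


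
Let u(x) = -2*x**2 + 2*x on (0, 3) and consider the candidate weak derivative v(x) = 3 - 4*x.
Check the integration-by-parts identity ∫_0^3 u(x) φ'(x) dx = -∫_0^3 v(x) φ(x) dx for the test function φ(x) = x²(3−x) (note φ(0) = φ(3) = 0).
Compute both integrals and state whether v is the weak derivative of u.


LHS = 351/10, RHS = 567/20. No, v is not the weak derivative of u.

u(x) = -2*x**2 + 2*x, classical derivative u'(x) = 2 - 4*x.
φ(x) = x²(3−x), so φ'(x) = 3*x*(2 - x).
Note φ(0) = φ(3) = 0, so the boundary term u·φ vanishes.
LHS = ∫_0^3 u(x) φ'(x) dx = ∫_0^3 (6*x^4 - 18*x^3 + 12*x^2) dx. Term by term:
  ∫_0^3 6*x^4 dx = 1458/5;  ∫_0^3 -18*x^3 dx = -729/2;  ∫_0^3 12*x^2 dx = 108.
Sum: 1458/5 − 729/2 + 108 = 351/10.
So LHS = 351/10.
∫_0^3 v(x) φ(x) dx = ∫_0^3 (4*x^4 - 15*x^3 + 9*x^2) dx. Term by term:
  ∫_0^3 4*x^4 dx = 972/5;  ∫_0^3 -15*x^3 dx = -1215/4;  ∫_0^3 9*x^2 dx = 81.
Sum: 972/5 − 1215/4 + 81 = -567/20.
So RHS = -∫_0^3 v(x) φ(x) dx = 567/20.
LHS − RHS = 27/4 ≠ 0, so the identity fails.
(For a valid weak derivative the identity must hold for EVERY test function, in particular this one. The failure shows v is NOT the weak derivative of u.)
Correct weak derivative would be u'(x) = 2 - 4*x.


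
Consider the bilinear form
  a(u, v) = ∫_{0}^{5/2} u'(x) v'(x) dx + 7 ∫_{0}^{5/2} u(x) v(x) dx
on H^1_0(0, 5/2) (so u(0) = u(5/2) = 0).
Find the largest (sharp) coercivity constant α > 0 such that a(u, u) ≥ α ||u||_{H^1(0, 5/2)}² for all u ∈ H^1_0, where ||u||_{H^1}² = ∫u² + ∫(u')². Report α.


α = 1

Coercivity of a(·,·) on H^1_0(0, 5/2) means a(u, u) ≥ α ||u||_{H^1}² for every u ∈ H^1_0.
The interval has length L = 5/2, and Poincaré/coercivity depend only on L. Here a(u, u) = ∫(u')² + (7)·∫u².
Here c = 7 ≥ 1, so a(u,u) = ∫(u')² + c∫u² ≥ ∫(u')² + ∫u² = ||u||_{H^1}², i.e. α = 1 works. No larger α is possible: a(u,u) ≥ α||u||_{H^1}² means (1−α)∫(u')² ≥ (α−c)∫u², and for the modes u_n = sin(nπ(x−x₀)/L) (x₀ the left endpoint) one has ∫u_n²/∫(u_n')² = (L/(nπ))² → 0, so a(u_n,u_n)/||u_n||_{H^1}² → 1. Hence the optimal constant is α = 1.
Therefore α = 1.


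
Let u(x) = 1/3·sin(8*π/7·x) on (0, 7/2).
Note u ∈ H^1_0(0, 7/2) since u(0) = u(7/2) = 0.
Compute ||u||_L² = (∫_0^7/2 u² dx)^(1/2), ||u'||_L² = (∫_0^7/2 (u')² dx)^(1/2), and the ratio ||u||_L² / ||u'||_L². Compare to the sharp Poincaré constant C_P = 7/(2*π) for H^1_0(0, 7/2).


||u||_L² / ||u'||_L² = 7/(8*π) < C_P = 7/(2*π).

u(x) = 1/3·sin(8*π/7·x), so u'(x) = 8*π*cos(8*π*x/7)/21.
Writing u(x) = A·sin(kπx/L) with A = 1/3 and k = 4, use ∫_0^L sin²(kπx/L) dx = L/2 and ∫_0^L cos²(kπx/L) dx = L/2.
u² = 1/9·sin²(8*π/7·x) and (u')² = 64*π^2/441·cos²(8*π/7·x), and each of sin², cos² integrates to L/2 = 7/4 over (0, 7/2).
∫_0^7/2 u² dx = 7/36, so ||u||_L² = sqrt(7)/6.
∫_0^7/2 (u')² dx = 16*π^2/63, so ||u'||_L² = 4*sqrt(7)*π/21.
Ratio ||u||_L² / ||u'||_L² = 7/(8*π).
Sharp Poincaré constant on H^1_0(0, 7/2) is C_P = L/π = 7/(2*π), achieved by sin(2*π/7·x).
This is the k = 4 harmonic; the ratio L/(kπ) is strictly less than C_P = L/π, consistent with the sharp inequality ||u||_L² ≤ C_P ||u'||_L².


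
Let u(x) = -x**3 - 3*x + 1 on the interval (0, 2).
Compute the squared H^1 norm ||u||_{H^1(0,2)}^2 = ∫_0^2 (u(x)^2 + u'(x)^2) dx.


||u||_{H^1}^2 = 1304/7

The H^1 norm (squared) on an interval (0, L) is
  ||u||_{H^1}^2 = ∫_0^L u(x)^2 dx + ∫_0^L u'(x)^2 dx.
Compute u'(x) = -3*x**2 - 3.
Then u(x)^2 = x**6 + 6*x**4 - 2*x**3 + 9*x**2 - 6*x + 1 and u'(x)^2 = 9*x**4 + 18*x**2 + 9.
Integrate each monomial from 0 to 2 using ∫_0^2 c·x^n dx = c·2^(n+1)/(n+1):
  ∫_0^2 u(x)^2 dx = ∫_0^2 (x^6 + 6*x^4 - 2*x^3 + 9*x^2 - 6*x + 1) dx. Term by term:
    ∫_0^2 x^6 dx = 128/7;  ∫_0^2 6*x^4 dx = 192/5;  ∫_0^2 -2*x^3 dx = -8;
    ∫_0^2 9*x^2 dx = 24;  ∫_0^2 -6*x dx = -12;  ∫_0^2 1 dx = 2.
  Sum: 128/7 + 192/5 − 8 + 24 − 12 + 2 = 2194/35.
  ∫_0^2 u'(x)^2 dx = ∫_0^2 (9*x^4 + 18*x^2 + 9) dx. Term by term:
    ∫_0^2 9*x^4 dx = 288/5;  ∫_0^2 18*x^2 dx = 48;  ∫_0^2 9 dx = 18.
  Sum: 288/5 + 48 + 18 = 618/5.
Adding: ||u||_{H^1}^2 = 2194/35 + 618/5 = 1304/7.


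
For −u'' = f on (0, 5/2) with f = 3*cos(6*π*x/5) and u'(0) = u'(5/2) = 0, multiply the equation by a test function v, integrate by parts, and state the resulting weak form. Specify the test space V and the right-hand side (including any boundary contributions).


V = H^1(0, 5/2) (no boundary constraint on v; u is determined up to an additive constant); weak form: ∫_0^5/2 u'v' dx = ∫_0^5/2 (3*cos(6*π*x/5)) v dx for all v ∈ V.

Multiply both sides by a test function v and integrate from 0 to 5/2:
  ∫_0^5/2 −u''(x) v(x) dx = ∫_0^5/2 f(x) v(x) dx.
Integrate the LHS by parts once:
  ∫_0^5/2 −u'' v dx = −[u'(x) v(x)]_0^5/2 + ∫_0^5/2 u'(x) v'(x) dx.
Thus ∫_0^5/2 u'(x) v'(x) dx = ∫_0^5/2 f(x) v(x) dx + [u'(x) v(x)]_0^5/2.
Choose V so that boundary terms are either known or forced to vanish.
u has homogeneous Neumann: u'(0) = u'(5/2) = 0. So [u' v]_0^5/2 = 0·v(5/2) − 0·v(0) = 0 for any v; take V = H^1(0, 5/2).
Weak formulation: find u (satisfying any essential BC) such that ∫_0^5/2 u'(x) v'(x) dx = ∫_0^5/2 f v dx for all v ∈ V (homogeneous Neumann, so boundary terms vanish).
Substituting f(x) = 3*cos(6*π*x/5), the right-hand side is ∫_0^5/2 (3*cos(6*π*x/5)) v dx.
Compatibility check (pure Neumann): taking v ≡ 1 ∈ V gives 0 = ∫_0^5/2 f dx + (0) − (0), i.e. ∫_0^5/2 f dx must equal u'(0) − u'(5/2) = 0. Indeed ∫_0^5/2 (3*cos(6*π*x/5)) dx = 0, so the data are compatible. The solution is then unique only up to an additive constant (fix it e.g. by requiring ∫_0^5/2 u dx = 0).


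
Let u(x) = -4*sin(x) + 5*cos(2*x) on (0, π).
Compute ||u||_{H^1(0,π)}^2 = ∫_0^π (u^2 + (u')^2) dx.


||u||_{H^1(0,π)}^2 = 400/3 + 157*π/2

u'(x) = -10*sin(2*x) - 4*cos(x).
Expand u² and (u')² and integrate term by term on (0, π), using: for integers n ≥ 1, ∫_0^π sin²(nx) dx = ∫_0^π cos²(nx) dx = π/2; for n ≠ n', ∫_0^π sin(nx)sin(n'x) dx = ∫_0^π cos(nx)cos(n'x) dx = 0; and by product-to-sum, ∫_0^π sin(nx)cos(n'x) dx = ½∫_0^π [sin((n+n')x) + sin((n−n')x)] dx, which is 0 when n+n' is even and 2n/(n²−n'²) when n+n' is odd (it need not vanish on (0, π)).
  u² squared terms: (-4)²·∫sin(x)² dx = 16·π/2 = 8*π;  (5)²·∫cos(2x)² dx = 25·π/2 = 25*π/2.
  u² cross terms: 2·(-4)·(5)·∫sin(x)·cos(2x) dx = -40·(-2/3) = 80/3.
  So ∫_0^π u² dx = 8*π + 25*π/2 + 80/3 = 80/3 + 41*π/2.
  (u')² squared terms: (-10)²·∫sin(2x)² dx = 100·π/2 = 50*π;  (-4)²·∫cos(x)² dx = 16·π/2 = 8*π.
  (u')² cross terms: 2·(-10)·(-4)·∫sin(2x)·cos(x) dx = 80·(4/3) = 320/3.
  So ∫_0^π (u')² dx = 50*π + 8*π + 320/3 = 320/3 + 58*π.
||u||_{H^1}^2 = (80/3 + 41*π/2) + (320/3 + 58*π) = 400/3 + 157*π/2.


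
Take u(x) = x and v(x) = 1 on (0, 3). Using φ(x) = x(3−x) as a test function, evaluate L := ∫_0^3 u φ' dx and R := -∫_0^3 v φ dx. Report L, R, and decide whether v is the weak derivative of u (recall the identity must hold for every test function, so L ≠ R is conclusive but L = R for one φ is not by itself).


LHS = -9/2, RHS = -9/2. Yes, v = u' weakly.

u(x) = x, classical derivative u'(x) = 1.
φ(x) = x(3−x), so φ'(x) = 3 - 2*x.
Note φ(0) = φ(3) = 0, so the boundary term u·φ vanishes.
LHS = ∫_0^3 u(x) φ'(x) dx = ∫_0^3 (-2*x^2 + 3*x) dx. Term by term:
  ∫_0^3 -2*x^2 dx = -18;  ∫_0^3 3*x dx = 27/2.
Sum: -18 + 27/2 = -9/2.
So LHS = -9/2.
∫_0^3 v(x) φ(x) dx = ∫_0^3 (-x^2 + 3*x) dx. Term by term:
  ∫_0^3 -x^2 dx = -9;  ∫_0^3 3*x dx = 27/2.
Sum: -9 + 27/2 = 9/2.
So RHS = -∫_0^3 v(x) φ(x) dx = -9/2.
LHS = RHS, so the identity holds for this test φ.
Moreover u is smooth here and v(x) = u'(x) = 1 pointwise, so the identity holds for every test function. Hence v is the weak derivative of u.


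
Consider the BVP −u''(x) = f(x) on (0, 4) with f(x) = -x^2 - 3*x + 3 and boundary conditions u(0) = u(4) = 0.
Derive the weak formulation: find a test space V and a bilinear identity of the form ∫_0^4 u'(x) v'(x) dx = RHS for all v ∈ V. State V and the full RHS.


V = H^1_0(0, 4) (so v(0) = v(4) = 0); weak form: ∫_0^4 u'v' dx = ∫_0^4 (-x^2 - 3*x + 3) v dx for all v ∈ V.

Multiply both sides by a test function v and integrate from 0 to 4:
  ∫_0^4 −u''(x) v(x) dx = ∫_0^4 f(x) v(x) dx.
Integrate the LHS by parts once:
  ∫_0^4 −u'' v dx = −[u'(x) v(x)]_0^4 + ∫_0^4 u'(x) v'(x) dx.
Thus ∫_0^4 u'(x) v'(x) dx = ∫_0^4 f(x) v(x) dx + [u'(x) v(x)]_0^4.
Choose V so that boundary terms are either known or forced to vanish.
u is Dirichlet: u(0) = u(4) = 0. Let V = H^1_0(0, 4); then v(0) = v(4) = 0, and [u' v]_0^4 = 0.
Weak formulation: find u (satisfying any essential BC) such that ∫_0^4 u'(x) v'(x) dx = ∫_0^4 f v dx for all v ∈ V.
Substituting f(x) = -x^2 - 3*x + 3, the right-hand side is ∫_0^4 (-x^2 - 3*x + 3) v dx.


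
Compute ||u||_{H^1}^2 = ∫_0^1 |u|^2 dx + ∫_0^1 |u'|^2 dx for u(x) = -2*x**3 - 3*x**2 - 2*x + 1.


||u||_{H^1}^2 = 7088/105

The H^1 norm (squared) on an interval (0, L) is
  ||u||_{H^1}^2 = ∫_0^L u(x)^2 dx + ∫_0^L u'(x)^2 dx.
Compute u'(x) = -6*x**2 - 6*x - 2.
Then u(x)^2 = 4*x**6 + 12*x**5 + 17*x**4 + 8*x**3 - 2*x**2 - 4*x + 1 and u'(x)^2 = 36*x**4 + 72*x**3 + 60*x**2 + 24*x + 4.
Integrate each monomial from 0 to 1 using ∫_0^1 c·x^n dx = c·1^(n+1)/(n+1):
  ∫_0^1 u(x)^2 dx = ∫_0^1 (4*x^6 + 12*x^5 + 17*x^4 + 8*x^3 - 2*x^2 - 4*x + 1) dx. Term by term:
    ∫_0^1 4*x^6 dx = 4/7;  ∫_0^1 12*x^5 dx = 2;  ∫_0^1 17*x^4 dx = 17/5;
    ∫_0^1 8*x^3 dx = 2;  ∫_0^1 -2*x^2 dx = -2/3;  ∫_0^1 -4*x dx = -2;
    ∫_0^1 1 dx = 1.
  Sum: 4/7 + 2 + 17/5 + 2 − 2/3 − 2 + 1 = 662/105.
  ∫_0^1 u'(x)^2 dx = ∫_0^1 (36*x^4 + 72*x^3 + 60*x^2 + 24*x + 4) dx. Term by term:
    ∫_0^1 36*x^4 dx = 36/5;  ∫_0^1 72*x^3 dx = 18;  ∫_0^1 60*x^2 dx = 20;
    ∫_0^1 24*x dx = 12;  ∫_0^1 4 dx = 4.
  Sum: 36/5 + 18 + 20 + 12 + 4 = 306/5.
Adding: ||u||_{H^1}^2 = 662/105 + 306/5 = 7088/105.


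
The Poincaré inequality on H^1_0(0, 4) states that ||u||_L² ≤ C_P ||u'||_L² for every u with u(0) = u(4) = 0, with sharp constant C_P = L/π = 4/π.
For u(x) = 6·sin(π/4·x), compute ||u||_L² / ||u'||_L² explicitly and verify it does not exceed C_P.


||u||_L² / ||u'||_L² = 4/π = C_P.

u(x) = 6·sin(π/4·x), so u'(x) = 3*π*cos(π*x/4)/2.
Writing u(x) = A·sin(kπx/L) with A = 6 and k = 1, use ∫_0^L sin²(kπx/L) dx = L/2 and ∫_0^L cos²(kπx/L) dx = L/2.
u² = 36·sin²(π/4·x) and (u')² = 9*π^2/4·cos²(π/4·x), and each of sin², cos² integrates to L/2 = 2 over (0, 4).
∫_0^4 u² dx = 72, so ||u||_L² = 6*sqrt(2).
∫_0^4 (u')² dx = 9*π^2/2, so ||u'||_L² = 3*sqrt(2)*π/2.
Ratio ||u||_L² / ||u'||_L² = 4/π.
Sharp Poincaré constant on H^1_0(0, 4) is C_P = L/π = 4/π, achieved by sin(π/4·x).
This is the k = 1 eigenfunction (up to amplitude), so the ratio equals the sharp Poincaré constant exactly.


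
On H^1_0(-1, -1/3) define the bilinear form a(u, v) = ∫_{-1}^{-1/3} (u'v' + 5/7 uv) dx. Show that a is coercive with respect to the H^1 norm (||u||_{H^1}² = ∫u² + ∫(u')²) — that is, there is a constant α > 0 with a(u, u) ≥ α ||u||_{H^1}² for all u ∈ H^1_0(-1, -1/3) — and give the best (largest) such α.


α = (20 + 63*π^2)/(7*(4 + 9*π^2))

Coercivity of a(·,·) on H^1_0(-1, -1/3) means a(u, u) ≥ α ||u||_{H^1}² for every u ∈ H^1_0.
The interval has length L = 2/3, and Poincaré/coercivity depend only on L. Here a(u, u) = ∫(u')² + (5/7)·∫u².
Here 0 < c = 5/7 < 1. The condition a(u,u) ≥ α||u||_{H^1}² reads (1−α)∫(u')² ≥ (α−c)∫u². Any admissible α is ≤ 1 (rapidly oscillating u have ∫u²/∫(u')² → 0), and α = 1 would force 0 ≥ (1−c)∫u², impossible since c < 1; so 1−α > 0. By the sharp Poincaré inequality on H^1_0 of an interval of length L, ∫(u')² ≥ (π/L)²∫u² with equality for the first sine mode sin(π(x−x₀)/L) (x₀ the left endpoint), so the inequality holds for all u iff (1−α)(π/L)² ≥ α − c, i.e. α ≤ ((π/L)² + c)/((π/L)² + 1) = (1 + c(L/π)²)/(1 + (L/π)²). With (π/L)² = 9*π^2/4 and c = 5/7, the largest admissible constant is α = ((π/L)² + c)/((π/L)² + 1).
Simplifying, α = (20 + 63*π^2)/(7*(4 + 9*π^2)).


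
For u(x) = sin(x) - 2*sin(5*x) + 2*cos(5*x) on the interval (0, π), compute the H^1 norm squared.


||u||_{H^1(0,π)}^2 = 105*π

u'(x) = -10*sin(5*x) + cos(x) - 10*cos(5*x).
Expand u² and (u')² and integrate term by term on (0, π), using: for integers n ≥ 1, ∫_0^π sin²(nx) dx = ∫_0^π cos²(nx) dx = π/2; for n ≠ n', ∫_0^π sin(nx)sin(n'x) dx = ∫_0^π cos(nx)cos(n'x) dx = 0; and by product-to-sum, ∫_0^π sin(nx)cos(n'x) dx = ½∫_0^π [sin((n+n')x) + sin((n−n')x)] dx, which is 0 when n+n' is even and 2n/(n²−n'²) when n+n' is odd (it need not vanish on (0, π)).
  u² squared terms: (-2)²·∫sin(5x)² dx = 4·π/2 = 2*π;  (2)²·∫cos(5x)² dx = 4·π/2 = 2*π;  (1)²·∫sin(x)² dx = 1·π/2 = π/2.
  u² cross terms: 2·(-2)·(2)·∫sin(5x)·cos(5x) dx = -8·(0) = 0;  2·(-2)·(1)·∫sin(5x)·sin(x) dx = -4·(0) = 0;  2·(2)·(1)·∫cos(5x)·sin(x) dx = 4·(0) = 0.
  So ∫_0^π u² dx = 2*π + 2*π + π/2 + 0 + 0 + 0 = 9*π/2.
  (u')² squared terms: (-10)²·∫cos(5x)² dx = 100·π/2 = 50*π;  (-10)²·∫sin(5x)² dx = 100·π/2 = 50*π;  (1)²·∫cos(x)² dx = 1·π/2 = π/2.
  (u')² cross terms: 2·(-10)·(-10)·∫cos(5x)·sin(5x) dx = 200·(0) = 0;  2·(-10)·(1)·∫cos(5x)·cos(x) dx = -20·(0) = 0;  2·(-10)·(1)·∫sin(5x)·cos(x) dx = -20·(0) = 0.
  So ∫_0^π (u')² dx = 50*π + 50*π + π/2 + 0 + 0 + 0 = 201*π/2.
||u||_{H^1}^2 = (9*π/2) + (201*π/2) = 105*π.


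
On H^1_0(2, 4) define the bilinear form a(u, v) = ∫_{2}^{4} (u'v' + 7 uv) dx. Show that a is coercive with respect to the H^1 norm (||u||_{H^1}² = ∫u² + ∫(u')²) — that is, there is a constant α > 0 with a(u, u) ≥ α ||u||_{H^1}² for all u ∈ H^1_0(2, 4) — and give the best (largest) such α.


α = 1

Coercivity of a(·,·) on H^1_0(2, 4) means a(u, u) ≥ α ||u||_{H^1}² for every u ∈ H^1_0.
The interval has length L = 2, and Poincaré/coercivity depend only on L. Here a(u, u) = ∫(u')² + (7)·∫u².
Here c = 7 ≥ 1, so a(u,u) = ∫(u')² + c∫u² ≥ ∫(u')² + ∫u² = ||u||_{H^1}², i.e. α = 1 works. No larger α is possible: a(u,u) ≥ α||u||_{H^1}² means (1−α)∫(u')² ≥ (α−c)∫u², and for the modes u_n = sin(nπ(x−x₀)/L) (x₀ the left endpoint) one has ∫u_n²/∫(u_n')² = (L/(nπ))² → 0, so a(u_n,u_n)/||u_n||_{H^1}² → 1. Hence the optimal constant is α = 1.
Therefore α = 1.


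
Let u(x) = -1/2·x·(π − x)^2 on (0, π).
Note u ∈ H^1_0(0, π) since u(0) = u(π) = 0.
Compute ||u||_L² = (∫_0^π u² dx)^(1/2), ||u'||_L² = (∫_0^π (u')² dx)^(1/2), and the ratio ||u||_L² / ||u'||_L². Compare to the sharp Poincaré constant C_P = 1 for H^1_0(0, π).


||u||_L² / ||u'||_L² = sqrt(14)*π/14 < C_P = 1.

u(x) = -1/2·x·(π − x)^2, so u'(x) = (π - 3*x)*(x - π)/2.
u(x) = -1/2·x·(π − x)^2 vanishes at x = 0 and x = π, so u ∈ H^1_0(0, π). Differentiate via the product rule and integrate the resulting polynomials term by term.
  ∫_0^π u² dx = ∫_0^π (x^6/4 - π*x^5 + 3*π^2*x^4/2 - π^3*x^3 + π^4*x^2/4) dx. Term by term:
    ∫_0^π x^6/4 dx = π^7/28;  ∫_0^π -π*x^5 dx = -π^7/6;  ∫_0^π 3*π^2*x^4/2 dx = 3*π^7/10;
    ∫_0^π -π^3*x^3 dx = -π^7/4;  ∫_0^π π^4*x^2/4 dx = π^7/12.
  Sum: π^7/28 − π^7/6 + 3*π^7/10 − π^7/4 + π^7/12 = π^7/420.
  ∫_0^π (u')² dx = ∫_0^π (9*x^4/4 - 6*π*x^3 + 11*π^2*x^2/2 - 2*π^3*x + π^4/4) dx. Term by term:
    ∫_0^π 9*x^4/4 dx = 9*π^5/20;  ∫_0^π -6*π*x^3 dx = -3*π^5/2;  ∫_0^π 11*π^2*x^2/2 dx = 11*π^5/6;
    ∫_0^π -2*π^3*x dx = -π^5;  ∫_0^π π^4/4 dx = π^5/4.
  Sum: 9*π^5/20 − 3*π^5/2 + 11*π^5/6 − π^5 + π^5/4 = π^5/30.
∫_0^π u² dx = π^7/420, so ||u||_L² = sqrt(105)*π^(7/2)/210.
∫_0^π (u')² dx = π^5/30, so ||u'||_L² = sqrt(30)*π^(5/2)/30.
Ratio ||u||_L² / ||u'||_L² = sqrt(14)*π/14.
Sharp Poincaré constant on H^1_0(0, π) is C_P = L/π = 1, achieved by sin(x).
A polynomial bump cannot attain the sharp Poincaré constant (only the first sine eigenfunction does), so the ratio is strictly less than C_P, consistent with ||u||_L² ≤ C_P ||u'||_L².


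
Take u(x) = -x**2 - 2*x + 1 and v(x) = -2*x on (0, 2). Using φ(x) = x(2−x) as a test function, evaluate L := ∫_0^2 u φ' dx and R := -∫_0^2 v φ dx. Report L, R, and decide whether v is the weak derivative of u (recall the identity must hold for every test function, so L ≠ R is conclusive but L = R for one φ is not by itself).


LHS = 16/3, RHS = 8/3. No, v is not the weak derivative of u.

u(x) = -x**2 - 2*x + 1, classical derivative u'(x) = -2*x - 2.
φ(x) = x(2−x), so φ'(x) = 2 - 2*x.
Note φ(0) = φ(2) = 0, so the boundary term u·φ vanishes.
LHS = ∫_0^2 u(x) φ'(x) dx = ∫_0^2 (2*x^3 + 2*x^2 - 6*x + 2) dx. Term by term:
  ∫_0^2 2*x^3 dx = 8;  ∫_0^2 2*x^2 dx = 16/3;  ∫_0^2 -6*x dx = -12;
  ∫_0^2 2 dx = 4.
Sum: 8 + 16/3 − 12 + 4 = 16/3.
So LHS = 16/3.
∫_0^2 v(x) φ(x) dx = ∫_0^2 (2*x^3 - 4*x^2) dx. Term by term:
  ∫_0^2 2*x^3 dx = 8;  ∫_0^2 -4*x^2 dx = -32/3.
Sum: 8 − 32/3 = -8/3.
So RHS = -∫_0^2 v(x) φ(x) dx = 8/3.
LHS − RHS = 8/3 ≠ 0, so the identity fails.
(For a valid weak derivative the identity must hold for EVERY test function, in particular this one. The failure shows v is NOT the weak derivative of u.)
Correct weak derivative would be u'(x) = -2*x - 2.


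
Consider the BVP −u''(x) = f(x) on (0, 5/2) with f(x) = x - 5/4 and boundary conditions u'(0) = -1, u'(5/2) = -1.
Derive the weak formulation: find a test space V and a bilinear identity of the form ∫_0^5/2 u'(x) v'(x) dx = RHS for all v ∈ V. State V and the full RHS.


V = H^1(0, 5/2) (v unrestricted at boundary; u is determined up to an additive constant); weak form: ∫_0^5/2 u'v' dx = ∫_0^5/2 (x - 5/4) v dx − v(5/2) + v(0) for all v ∈ V.

Multiply both sides by a test function v and integrate from 0 to 5/2:
  ∫_0^5/2 −u''(x) v(x) dx = ∫_0^5/2 f(x) v(x) dx.
Integrate the LHS by parts once:
  ∫_0^5/2 −u'' v dx = −[u'(x) v(x)]_0^5/2 + ∫_0^5/2 u'(x) v'(x) dx.
Thus ∫_0^5/2 u'(x) v'(x) dx = ∫_0^5/2 f(x) v(x) dx + [u'(x) v(x)]_0^5/2.
Choose V so that boundary terms are either known or forced to vanish.
u has inhomogeneous Neumann u'(0) = -1, u'(5/2) = -1. [u' v]_0^5/2 = (-1)·v(5/2) − (-1)·v(0) = − v(5/2) + v(0). Take V = H^1(0, 5/2); boundary term becomes part of RHS.
Weak formulation: find u (satisfying any essential BC) such that ∫_0^5/2 u'(x) v'(x) dx = ∫_0^5/2 f v dx − v(5/2) + v(0) for all v ∈ V (Neumann data are natural BCs: they enter the RHS as boundary terms).
Substituting f(x) = x - 5/4, the right-hand side is ∫_0^5/2 (x - 5/4) v dx − v(5/2) + v(0).
Compatibility check (pure Neumann): taking v ≡ 1 ∈ V gives 0 = ∫_0^5/2 f dx + (-1) − (-1), i.e. ∫_0^5/2 f dx must equal u'(0) − u'(5/2) = 0. Indeed ∫_0^5/2 (x - 5/4) dx = 0, so the data are compatible. The solution is then unique only up to an additive constant (fix it e.g. by requiring ∫_0^5/2 u dx = 0).


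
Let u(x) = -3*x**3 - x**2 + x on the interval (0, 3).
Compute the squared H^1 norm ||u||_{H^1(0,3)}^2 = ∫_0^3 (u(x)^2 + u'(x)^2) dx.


||u||_{H^1}^2 = 545367/70

The H^1 norm (squared) on an interval (0, L) is
  ||u||_{H^1}^2 = ∫_0^L u(x)^2 dx + ∫_0^L u'(x)^2 dx.
Compute u'(x) = -9*x**2 - 2*x + 1.
Then u(x)^2 = 9*x**6 + 6*x**5 - 5*x**4 - 2*x**3 + x**2 and u'(x)^2 = 81*x**4 + 36*x**3 - 14*x**2 - 4*x + 1.
Integrate each monomial from 0 to 3 using ∫_0^3 c·x^n dx = c·3^(n+1)/(n+1):
  ∫_0^3 u(x)^2 dx = ∫_0^3 (9*x^6 + 6*x^5 - 5*x^4 - 2*x^3 + x^2) dx. Term by term:
    ∫_0^3 9*x^6 dx = 19683/7;  ∫_0^3 6*x^5 dx = 729;  ∫_0^3 -5*x^4 dx = -243;
    ∫_0^3 -2*x^3 dx = -81/2;  ∫_0^3 x^2 dx = 9.
  Sum: 19683/7 + 729 − 243 − 81/2 + 9 = 45729/14.
  ∫_0^3 u'(x)^2 dx = ∫_0^3 (81*x^4 + 36*x^3 - 14*x^2 - 4*x + 1) dx. Term by term:
    ∫_0^3 81*x^4 dx = 19683/5;  ∫_0^3 36*x^3 dx = 729;  ∫_0^3 -14*x^2 dx = -126;
    ∫_0^3 -4*x dx = -18;  ∫_0^3 1 dx = 3.
  Sum: 19683/5 + 729 − 126 − 18 + 3 = 22623/5.
Adding: ||u||_{H^1}^2 = 45729/14 + 22623/5 = 545367/70.


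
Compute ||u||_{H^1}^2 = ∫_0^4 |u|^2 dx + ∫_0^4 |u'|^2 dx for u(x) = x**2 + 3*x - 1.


||u||_{H^1}^2 = 13672/15

The H^1 norm (squared) on an interval (0, L) is
  ||u||_{H^1}^2 = ∫_0^L u(x)^2 dx + ∫_0^L u'(x)^2 dx.
Compute u'(x) = 2*x + 3.
Then u(x)^2 = x**4 + 6*x**3 + 7*x**2 - 6*x + 1 and u'(x)^2 = 4*x**2 + 12*x + 9.
Integrate each monomial from 0 to 4 using ∫_0^4 c·x^n dx = c·4^(n+1)/(n+1):
  ∫_0^4 u(x)^2 dx = ∫_0^4 (x^4 + 6*x^3 + 7*x^2 - 6*x + 1) dx. Term by term:
    ∫_0^4 x^4 dx = 1024/5;  ∫_0^4 6*x^3 dx = 384;  ∫_0^4 7*x^2 dx = 448/3;
    ∫_0^4 -6*x dx = -48;  ∫_0^4 1 dx = 4.
  Sum: 1024/5 + 384 + 448/3 − 48 + 4 = 10412/15.
  ∫_0^4 u'(x)^2 dx = ∫_0^4 (4*x^2 + 12*x + 9) dx. Term by term:
    ∫_0^4 4*x^2 dx = 256/3;  ∫_0^4 12*x dx = 96;  ∫_0^4 9 dx = 36.
  Sum: 256/3 + 96 + 36 = 652/3.
Adding: ||u||_{H^1}^2 = 10412/15 + 652/3 = 13672/15.


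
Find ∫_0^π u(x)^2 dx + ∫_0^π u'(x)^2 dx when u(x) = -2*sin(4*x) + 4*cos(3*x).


||u||_{H^1(0,π)}^2 = -1280/7 + 114*π

u'(x) = -12*sin(3*x) - 8*cos(4*x).
Expand u² and (u')² and integrate term by term on (0, π), using: for integers n ≥ 1, ∫_0^π sin²(nx) dx = ∫_0^π cos²(nx) dx = π/2; for n ≠ n', ∫_0^π sin(nx)sin(n'x) dx = ∫_0^π cos(nx)cos(n'x) dx = 0; and by product-to-sum, ∫_0^π sin(nx)cos(n'x) dx = ½∫_0^π [sin((n+n')x) + sin((n−n')x)] dx, which is 0 when n+n' is even and 2n/(n²−n'²) when n+n' is odd (it need not vanish on (0, π)).
  u² squared terms: (-2)²·∫sin(4x)² dx = 4·π/2 = 2*π;  (4)²·∫cos(3x)² dx = 16·π/2 = 8*π.
  u² cross terms: 2·(-2)·(4)·∫sin(4x)·cos(3x) dx = -16·(8/7) = -128/7.
  So ∫_0^π u² dx = 2*π + 8*π − 128/7 = -128/7 + 10*π.
  (u')² squared terms: (-12)²·∫sin(3x)² dx = 144·π/2 = 72*π;  (-8)²·∫cos(4x)² dx = 64·π/2 = 32*π.
  (u')² cross terms: 2·(-12)·(-8)·∫sin(3x)·cos(4x) dx = 192·(-6/7) = -1152/7.
  So ∫_0^π (u')² dx = 72*π + 32*π − 1152/7 = -1152/7 + 104*π.
||u||_{H^1}^2 = (-128/7 + 10*π) + (-1152/7 + 104*π) = -1280/7 + 114*π.


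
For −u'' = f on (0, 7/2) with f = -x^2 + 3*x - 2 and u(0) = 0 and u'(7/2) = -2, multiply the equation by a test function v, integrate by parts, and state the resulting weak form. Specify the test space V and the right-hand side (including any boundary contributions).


V = {v ∈ H^1(0, 7/2) : v(0) = 0} (test functions vanish at x = 0 where u is specified); weak form: ∫_0^7/2 u'v' dx = ∫_0^7/2 (-x^2 + 3*x - 2) v dx − 2·v(7/2) for all v ∈ V.

Multiply both sides by a test function v and integrate from 0 to 7/2:
  ∫_0^7/2 −u''(x) v(x) dx = ∫_0^7/2 f(x) v(x) dx.
Integrate the LHS by parts once:
  ∫_0^7/2 −u'' v dx = −[u'(x) v(x)]_0^7/2 + ∫_0^7/2 u'(x) v'(x) dx.
Thus ∫_0^7/2 u'(x) v'(x) dx = ∫_0^7/2 f(x) v(x) dx + [u'(x) v(x)]_0^7/2.
Choose V so that boundary terms are either known or forced to vanish.
Mixed BC: u(0) = 0 (Dirichlet) and u'(7/2) = -2 (Neumann). Define V = {v ∈ H^1(0, 7/2) : v(0) = 0}. Then [u' v]_0^7/2 = u'(7/2)·v(7/2) − u'(0)·0 = − 2·v(7/2).
Weak formulation: find u (satisfying any essential BC) such that ∫_0^7/2 u'(x) v'(x) dx = ∫_0^7/2 f v dx − 2·v(7/2) for all v ∈ V (Dirichlet at 0 absorbed into V; Neumann datum at x = 7/2 contributes the boundary term).
Substituting f(x) = -x^2 + 3*x - 2, the right-hand side is ∫_0^7/2 (-x^2 + 3*x - 2) v dx − 2·v(7/2).


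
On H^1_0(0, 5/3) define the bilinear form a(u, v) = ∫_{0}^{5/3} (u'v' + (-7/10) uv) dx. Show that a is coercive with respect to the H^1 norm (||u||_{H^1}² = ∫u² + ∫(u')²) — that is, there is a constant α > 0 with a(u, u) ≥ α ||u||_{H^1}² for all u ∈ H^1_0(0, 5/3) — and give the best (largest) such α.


α = (-35 + 18*π^2)/(2*(25 + 9*π^2))

Coercivity of a(·,·) on H^1_0(0, 5/3) means a(u, u) ≥ α ||u||_{H^1}² for every u ∈ H^1_0.
The interval has length L = 5/3, and Poincaré/coercivity depend only on L. Here a(u, u) = ∫(u')² + (-7/10)·∫u².
Here c = -7/10 < 0 with |c| < (π/L)² = 9*π^2/25, so coercivity still holds. The condition a(u,u) ≥ α||u||_{H^1}² reads (1−α)∫(u')² ≥ (α−c)∫u². Any admissible α is ≤ 1 (rapidly oscillating u have ∫u²/∫(u')² → 0), and α = 1 would force 0 ≥ (1−c)∫u², impossible since c < 1; so 1−α > 0. By the sharp Poincaré inequality on H^1_0 of an interval of length L, ∫(u')² ≥ (π/L)²∫u² with equality for the first sine mode sin(π(x−x₀)/L) (x₀ the left endpoint), so the inequality holds for all u iff (1−α)(π/L)² ≥ α − c, i.e. α ≤ ((π/L)² + c)/((π/L)² + 1) = (1 + c(L/π)²)/(1 + (L/π)²). (Direct route, valid since c ≤ 0: Poincaré gives c∫u² ≥ c(L/π)²∫(u')², so a(u,u) ≥ (1 + c(L/π)²)∫(u')², while ||u||_{H^1}² ≤ (1 + (L/π)²)∫(u')²; dividing yields the same α.) With (π/L)² = 9*π^2/25 and c = -7/10, the largest admissible constant is α = ((π/L)² + c)/((π/L)² + 1).
Simplifying, α = (-35 + 18*π^2)/(2*(25 + 9*π^2)).


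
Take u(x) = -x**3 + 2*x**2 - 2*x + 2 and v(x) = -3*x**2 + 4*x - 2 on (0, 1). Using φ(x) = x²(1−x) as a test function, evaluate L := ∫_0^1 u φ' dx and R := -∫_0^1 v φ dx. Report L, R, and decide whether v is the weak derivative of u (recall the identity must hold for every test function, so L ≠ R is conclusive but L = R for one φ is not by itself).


LHS = 1/15, RHS = 1/15. Yes, v = u' weakly.

u(x) = -x**3 + 2*x**2 - 2*x + 2, classical derivative u'(x) = -3*x**2 + 4*x - 2.
φ(x) = x²(1−x), so φ'(x) = x*(2 - 3*x).
Note φ(0) = φ(1) = 0, so the boundary term u·φ vanishes.
LHS = ∫_0^1 u(x) φ'(x) dx = ∫_0^1 (3*x^5 - 8*x^4 + 10*x^3 - 10*x^2 + 4*x) dx. Term by term:
  ∫_0^1 3*x^5 dx = 1/2;  ∫_0^1 -8*x^4 dx = -8/5;  ∫_0^1 10*x^3 dx = 5/2;
  ∫_0^1 -10*x^2 dx = -10/3;  ∫_0^1 4*x dx = 2.
Sum: 1/2 − 8/5 + 5/2 − 10/3 + 2 = 1/15.
So LHS = 1/15.
∫_0^1 v(x) φ(x) dx = ∫_0^1 (3*x^5 - 7*x^4 + 6*x^3 - 2*x^2) dx. Term by term:
  ∫_0^1 3*x^5 dx = 1/2;  ∫_0^1 -7*x^4 dx = -7/5;  ∫_0^1 6*x^3 dx = 3/2;
  ∫_0^1 -2*x^2 dx = -2/3.
Sum: 1/2 − 7/5 + 3/2 − 2/3 = -1/15.
So RHS = -∫_0^1 v(x) φ(x) dx = 1/15.
LHS = RHS, so the identity holds for this test φ.
Moreover u is smooth here and v(x) = u'(x) = -3*x**2 + 4*x - 2 pointwise, so the identity holds for every test function. Hence v is the weak derivative of u.


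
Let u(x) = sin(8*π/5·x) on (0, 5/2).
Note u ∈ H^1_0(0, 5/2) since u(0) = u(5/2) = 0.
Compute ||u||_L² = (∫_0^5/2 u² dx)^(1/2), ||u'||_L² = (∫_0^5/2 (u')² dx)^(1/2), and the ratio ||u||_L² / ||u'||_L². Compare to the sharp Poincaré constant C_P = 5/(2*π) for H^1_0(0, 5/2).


||u||_L² / ||u'||_L² = 5/(8*π) < C_P = 5/(2*π).

u(x) = sin(8*π/5·x), so u'(x) = 8*π*cos(8*π*x/5)/5.
Writing u(x) = A·sin(kπx/L) with A = 1 and k = 4, use ∫_0^L sin²(kπx/L) dx = L/2 and ∫_0^L cos²(kπx/L) dx = L/2.
u² = 1·sin²(8*π/5·x) and (u')² = 64*π^2/25·cos²(8*π/5·x), and each of sin², cos² integrates to L/2 = 5/4 over (0, 5/2).
∫_0^5/2 u² dx = 5/4, so ||u||_L² = sqrt(5)/2.
∫_0^5/2 (u')² dx = 16*π^2/5, so ||u'||_L² = 4*sqrt(5)*π/5.
Ratio ||u||_L² / ||u'||_L² = 5/(8*π).
Sharp Poincaré constant on H^1_0(0, 5/2) is C_P = L/π = 5/(2*π), achieved by sin(2*π/5·x).
This is the k = 4 harmonic; the ratio L/(kπ) is strictly less than C_P = L/π, consistent with the sharp inequality ||u||_L² ≤ C_P ||u'||_L².


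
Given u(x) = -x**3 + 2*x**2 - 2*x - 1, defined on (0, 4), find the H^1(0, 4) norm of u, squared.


||u||_{H^1}^2 = 177748/105

The H^1 norm (squared) on an interval (0, L) is
  ||u||_{H^1}^2 = ∫_0^L u(x)^2 dx + ∫_0^L u'(x)^2 dx.
Compute u'(x) = -3*x**2 + 4*x - 2.
Then u(x)^2 = x**6 - 4*x**5 + 8*x**4 - 6*x**3 + 4*x + 1 and u'(x)^2 = 9*x**4 - 24*x**3 + 28*x**2 - 16*x + 4.
Integrate each monomial from 0 to 4 using ∫_0^4 c·x^n dx = c·4^(n+1)/(n+1):
  ∫_0^4 u(x)^2 dx = ∫_0^4 (x^6 - 4*x^5 + 8*x^4 - 6*x^3 + 4*x + 1) dx. Term by term:
    ∫_0^4 x^6 dx = 16384/7;  ∫_0^4 -4*x^5 dx = -8192/3;  ∫_0^4 8*x^4 dx = 8192/5;
    ∫_0^4 -6*x^3 dx = -384;  ∫_0^4 4*x dx = 32;  ∫_0^4 1 dx = 4.
  Sum: 16384/7 − 8192/3 + 8192/5 − 384 + 32 + 4 = 94532/105.
  ∫_0^4 u'(x)^2 dx = ∫_0^4 (9*x^4 - 24*x^3 + 28*x^2 - 16*x + 4) dx. Term by term:
    ∫_0^4 9*x^4 dx = 9216/5;  ∫_0^4 -24*x^3 dx = -1536;  ∫_0^4 28*x^2 dx = 1792/3;
    ∫_0^4 -16*x dx = -128;  ∫_0^4 4 dx = 16.
  Sum: 9216/5 − 1536 + 1792/3 − 128 + 16 = 11888/15.
Adding: ||u||_{H^1}^2 = 94532/105 + 11888/15 = 177748/105.


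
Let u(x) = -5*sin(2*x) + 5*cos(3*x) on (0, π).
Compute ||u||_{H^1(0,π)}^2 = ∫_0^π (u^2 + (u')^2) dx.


||u||_{H^1(0,π)}^2 = 400 + 375*π/2

u'(x) = -15*sin(3*x) - 10*cos(2*x).
Expand u² and (u')² and integrate term by term on (0, π), using: for integers n ≥ 1, ∫_0^π sin²(nx) dx = ∫_0^π cos²(nx) dx = π/2; for n ≠ n', ∫_0^π sin(nx)sin(n'x) dx = ∫_0^π cos(nx)cos(n'x) dx = 0; and by product-to-sum, ∫_0^π sin(nx)cos(n'x) dx = ½∫_0^π [sin((n+n')x) + sin((n−n')x)] dx, which is 0 when n+n' is even and 2n/(n²−n'²) when n+n' is odd (it need not vanish on (0, π)).
  u² squared terms: (-5)²·∫sin(2x)² dx = 25·π/2 = 25*π/2;  (5)²·∫cos(3x)² dx = 25·π/2 = 25*π/2.
  u² cross terms: 2·(-5)·(5)·∫sin(2x)·cos(3x) dx = -50·(-4/5) = 40.
  So ∫_0^π u² dx = 25*π/2 + 25*π/2 + 40 = 40 + 25*π.
  (u')² squared terms: (-15)²·∫sin(3x)² dx = 225·π/2 = 225*π/2;  (-10)²·∫cos(2x)² dx = 100·π/2 = 50*π.
  (u')² cross terms: 2·(-15)·(-10)·∫sin(3x)·cos(2x) dx = 300·(6/5) = 360.
  So ∫_0^π (u')² dx = 225*π/2 + 50*π + 360 = 360 + 325*π/2.
||u||_{H^1}^2 = (40 + 25*π) + (360 + 325*π/2) = 400 + 375*π/2.


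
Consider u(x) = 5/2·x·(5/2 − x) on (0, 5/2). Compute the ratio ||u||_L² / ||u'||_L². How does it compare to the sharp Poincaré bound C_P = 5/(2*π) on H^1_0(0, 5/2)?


||u||_L² / ||u'||_L² = sqrt(10)/4 < C_P = 5/(2*π).

u(x) = 5/2·x·(5/2 − x), so u'(x) = 25/4 - 5*x.
u(x) = 5/2·x·(5/2 − x) vanishes at x = 0 and x = 5/2, so u ∈ H^1_0(0, 5/2). Differentiate via the product rule and integrate the resulting polynomials term by term.
  ∫_0^5/2 u² dx = ∫_0^5/2 (25*x^4/4 - 125*x^3/4 + 625*x^2/16) dx. Term by term:
    ∫_0^5/2 25*x^4/4 dx = 15625/128;  ∫_0^5/2 -125*x^3/4 dx = -78125/256;  ∫_0^5/2 625*x^2/16 dx = 78125/384.
  Sum: 15625/128 − 78125/256 + 78125/384 = 15625/768.
  ∫_0^5/2 (u')² dx = ∫_0^5/2 (25*x^2 - 125*x/2 + 625/16) dx. Term by term:
    ∫_0^5/2 25*x^2 dx = 3125/24;  ∫_0^5/2 -125*x/2 dx = -3125/16;  ∫_0^5/2 625/16 dx = 3125/32.
  Sum: 3125/24 − 3125/16 + 3125/32 = 3125/96.
∫_0^5/2 u² dx = 15625/768, so ||u||_L² = 125*sqrt(3)/48.
∫_0^5/2 (u')² dx = 3125/96, so ||u'||_L² = 25*sqrt(30)/24.
Ratio ||u||_L² / ||u'||_L² = sqrt(10)/4.
Sharp Poincaré constant on H^1_0(0, 5/2) is C_P = L/π = 5/(2*π), achieved by sin(2*π/5·x).
A polynomial bump cannot attain the sharp Poincaré constant (only the first sine eigenfunction does), so the ratio is strictly less than C_P, consistent with ||u||_L² ≤ C_P ||u'||_L².


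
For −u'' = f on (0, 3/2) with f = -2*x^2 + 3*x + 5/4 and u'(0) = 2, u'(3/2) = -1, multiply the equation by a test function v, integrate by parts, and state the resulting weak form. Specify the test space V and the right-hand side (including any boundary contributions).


V = H^1(0, 3/2) (v unrestricted at boundary; u is determined up to an additive constant); weak form: ∫_0^3/2 u'v' dx = ∫_0^3/2 (-2*x^2 + 3*x + 5/4) v dx − v(3/2) − 2·v(0) for all v ∈ V.

Multiply both sides by a test function v and integrate from 0 to 3/2:
  ∫_0^3/2 −u''(x) v(x) dx = ∫_0^3/2 f(x) v(x) dx.
Integrate the LHS by parts once:
  ∫_0^3/2 −u'' v dx = −[u'(x) v(x)]_0^3/2 + ∫_0^3/2 u'(x) v'(x) dx.
Thus ∫_0^3/2 u'(x) v'(x) dx = ∫_0^3/2 f(x) v(x) dx + [u'(x) v(x)]_0^3/2.
Choose V so that boundary terms are either known or forced to vanish.
u has inhomogeneous Neumann u'(0) = 2, u'(3/2) = -1. [u' v]_0^3/2 = (-1)·v(3/2) − (2)·v(0) = − v(3/2) − 2·v(0). Take V = H^1(0, 3/2); boundary term becomes part of RHS.
Weak formulation: find u (satisfying any essential BC) such that ∫_0^3/2 u'(x) v'(x) dx = ∫_0^3/2 f v dx − v(3/2) − 2·v(0) for all v ∈ V (Neumann data are natural BCs: they enter the RHS as boundary terms).
Substituting f(x) = -2*x^2 + 3*x + 5/4, the right-hand side is ∫_0^3/2 (-2*x^2 + 3*x + 5/4) v dx − v(3/2) − 2·v(0).
Compatibility check (pure Neumann): taking v ≡ 1 ∈ V gives 0 = ∫_0^3/2 f dx + (-1) − (2), i.e. ∫_0^3/2 f dx must equal u'(0) − u'(3/2) = 3. Indeed ∫_0^3/2 (-2*x^2 + 3*x + 5/4) dx = 3, so the data are compatible. The solution is then unique only up to an additive constant (fix it e.g. by requiring ∫_0^3/2 u dx = 0).


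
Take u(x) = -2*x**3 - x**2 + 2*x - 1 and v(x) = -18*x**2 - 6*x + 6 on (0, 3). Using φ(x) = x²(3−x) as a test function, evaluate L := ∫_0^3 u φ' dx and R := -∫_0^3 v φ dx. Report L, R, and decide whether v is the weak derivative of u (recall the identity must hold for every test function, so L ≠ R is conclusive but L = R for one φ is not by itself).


LHS = 783/5, RHS = 2349/5. No, v is not the weak derivative of u.

u(x) = -2*x**3 - x**2 + 2*x - 1, classical derivative u'(x) = -6*x**2 - 2*x + 2.
φ(x) = x²(3−x), so φ'(x) = 3*x*(2 - x).
Note φ(0) = φ(3) = 0, so the boundary term u·φ vanishes.
LHS = ∫_0^3 u(x) φ'(x) dx = ∫_0^3 (6*x^5 - 9*x^4 - 12*x^3 + 15*x^2 - 6*x) dx. Term by term:
  ∫_0^3 6*x^5 dx = 729;  ∫_0^3 -9*x^4 dx = -2187/5;  ∫_0^3 -12*x^3 dx = -243;
  ∫_0^3 15*x^2 dx = 135;  ∫_0^3 -6*x dx = -27.
Sum: 729 − 2187/5 − 243 + 135 − 27 = 783/5.
So LHS = 783/5.
∫_0^3 v(x) φ(x) dx = ∫_0^3 (18*x^5 - 48*x^4 - 24*x^3 + 18*x^2) dx. Term by term:
  ∫_0^3 18*x^5 dx = 2187;  ∫_0^3 -48*x^4 dx = -11664/5;  ∫_0^3 -24*x^3 dx = -486;
  ∫_0^3 18*x^2 dx = 162.
Sum: 2187 − 11664/5 − 486 + 162 = -2349/5.
So RHS = -∫_0^3 v(x) φ(x) dx = 2349/5.
LHS − RHS = -1566/5 ≠ 0, so the identity fails.
(For a valid weak derivative the identity must hold for EVERY test function, in particular this one. The failure shows v is NOT the weak derivative of u.)
Correct weak derivative would be u'(x) = -6*x**2 - 2*x + 2.


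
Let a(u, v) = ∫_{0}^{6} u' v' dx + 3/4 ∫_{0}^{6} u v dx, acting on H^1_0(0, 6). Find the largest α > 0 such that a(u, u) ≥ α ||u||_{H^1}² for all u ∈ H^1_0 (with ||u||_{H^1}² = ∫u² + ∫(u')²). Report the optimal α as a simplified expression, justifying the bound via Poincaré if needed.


α = (π^2 + 27)/(π^2 + 36)

Coercivity of a(·,·) on H^1_0(0, 6) means a(u, u) ≥ α ||u||_{H^1}² for every u ∈ H^1_0.
The interval has length L = 6, and Poincaré/coercivity depend only on L. Here a(u, u) = ∫(u')² + (3/4)·∫u².
Here 0 < c = 3/4 < 1. The condition a(u,u) ≥ α||u||_{H^1}² reads (1−α)∫(u')² ≥ (α−c)∫u². Any admissible α is ≤ 1 (rapidly oscillating u have ∫u²/∫(u')² → 0), and α = 1 would force 0 ≥ (1−c)∫u², impossible since c < 1; so 1−α > 0. By the sharp Poincaré inequality on H^1_0 of an interval of length L, ∫(u')² ≥ (π/L)²∫u² with equality for the first sine mode sin(π(x−x₀)/L) (x₀ the left endpoint), so the inequality holds for all u iff (1−α)(π/L)² ≥ α − c, i.e. α ≤ ((π/L)² + c)/((π/L)² + 1) = (1 + c(L/π)²)/(1 + (L/π)²). With (π/L)² = π^2/36 and c = 3/4, the largest admissible constant is α = ((π/L)² + c)/((π/L)² + 1).
Simplifying, α = (π^2 + 27)/(π^2 + 36).


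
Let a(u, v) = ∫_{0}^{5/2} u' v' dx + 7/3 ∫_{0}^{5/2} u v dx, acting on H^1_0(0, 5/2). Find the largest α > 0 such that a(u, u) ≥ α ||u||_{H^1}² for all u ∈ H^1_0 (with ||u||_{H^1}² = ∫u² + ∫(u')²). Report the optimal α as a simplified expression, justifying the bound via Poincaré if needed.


α = 1

Coercivity of a(·,·) on H^1_0(0, 5/2) means a(u, u) ≥ α ||u||_{H^1}² for every u ∈ H^1_0.
The interval has length L = 5/2, and Poincaré/coercivity depend only on L. Here a(u, u) = ∫(u')² + (7/3)·∫u².
Here c = 7/3 ≥ 1, so a(u,u) = ∫(u')² + c∫u² ≥ ∫(u')² + ∫u² = ||u||_{H^1}², i.e. α = 1 works. No larger α is possible: a(u,u) ≥ α||u||_{H^1}² means (1−α)∫(u')² ≥ (α−c)∫u², and for the modes u_n = sin(nπ(x−x₀)/L) (x₀ the left endpoint) one has ∫u_n²/∫(u_n')² = (L/(nπ))² → 0, so a(u_n,u_n)/||u_n||_{H^1}² → 1. Hence the optimal constant is α = 1.
Therefore α = 1.
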